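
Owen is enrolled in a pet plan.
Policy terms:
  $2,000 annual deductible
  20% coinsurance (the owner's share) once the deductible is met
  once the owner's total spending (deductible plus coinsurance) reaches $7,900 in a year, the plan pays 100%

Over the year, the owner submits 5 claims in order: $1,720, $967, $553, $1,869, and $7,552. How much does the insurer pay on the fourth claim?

Bill 1, $1,720: fully absorbed by the deductible. Cost to owner: $1,720. OOP to date $1,720. Insurer: $1,720 − $1,720 = $0.
Bill 2, $967: $280 to deductible, leaving $687; 20% of $687 = $137.40. Owner owes $417.40 (running OOP $2,137.40). Plan pays $967 − $417.40 = $549.60.
Bill 3, $553: deductible met; 20% of $553 = $110.60. Cost to owner: $110.60. OOP to date $2,248. Plan pays $553 − $110.60 = $442.40.
Bill 4, $1,869: 20% coinsurance on $1,869 = $373.80. Cost to owner: $373.80. OOP to date $2,621.80. Insurer: $1,869 − $373.80 = $1,495.20.

$1,495.20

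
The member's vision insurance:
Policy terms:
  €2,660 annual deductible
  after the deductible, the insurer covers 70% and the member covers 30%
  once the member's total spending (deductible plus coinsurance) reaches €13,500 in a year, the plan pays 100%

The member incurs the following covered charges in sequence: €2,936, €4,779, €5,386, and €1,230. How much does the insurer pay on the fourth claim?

€861

Claim 1 (€2,936): deductible takes €2,660, €276 remains; 30% of €276 = €82.80. Cost to member: €2,742.80. OOP to date €2,742.80. Insurer: €2,936 − €2,742.80 = €193.20.
Claim 2 (€4,779): deductible met; 30% of €4,779 = €1,433.70. Member pays €1,433.70; OOP now €4,176.50. Plan pays €4,779 − €1,433.70 = €3,345.30.
Claim 3 (€5,386): 30% coinsurance on €5,386 = €1,615.80. Member pays €1,615.80; OOP now €5,792.30. Insurer: €5,386 − €1,615.80 = €3,770.20.
Claim 4 (€1,230): deductible already satisfied, so member's share is 30% × €1,230 = €369. Member owes €369 (running OOP €6,161.30). Insurer: €1,230 − €369 = €861.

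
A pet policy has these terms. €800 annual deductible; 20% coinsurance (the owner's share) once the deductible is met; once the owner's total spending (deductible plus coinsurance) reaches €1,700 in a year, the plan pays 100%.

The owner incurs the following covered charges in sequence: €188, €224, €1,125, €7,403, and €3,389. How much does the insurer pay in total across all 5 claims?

Claim 1 — €188: entire amount goes to the deductible. Owner owes €188 (running OOP €188). Insurer: €188 − €188 = €0.
Claim 2 — €224: all of it applies to the deductible. Owner pays €224; OOP now €412. Plan pays €224 − €224 = €0.
Claim 3 — €1,125: deductible takes €388, €737 remains; 20% of €737 = €147.40. Owner pays €535.40; OOP now €947.40. Plan pays €1,125 − €535.40 = €589.60.
Claim 4 — €7,403: deductible already satisfied, so owner's share is 20% × €7,403 = €1,480.60. Adding that to €947.40 gives €2,428, past the €1,700 cap; owner pays only €1,700 − €947.40 = €752.60. Plan pays €7,403 − €752.60 = €6,650.40.
Claim 5 — €3,389: deductible met; 20% of €3,389 = €677.80. That would push OOP to €2,377.80, over the €1,700 cap, so owner pays €1,700 − €1,700 = €0. Insurer: €3,389 − €0 = €3,389.
Insurer total: €0 + €0 + €589.60 + €6,650.40 + €3,389 = €10,629.

€10,629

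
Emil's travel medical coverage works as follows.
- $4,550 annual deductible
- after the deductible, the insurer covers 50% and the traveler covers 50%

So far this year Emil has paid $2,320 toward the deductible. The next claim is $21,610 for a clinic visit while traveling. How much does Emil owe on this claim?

$2,320 of the $4,550 deductible is already met, leaving $2,230.
After the $2,230 deductible portion, $21,610 − $2,230 = $19,380 is subject to coinsurance.
Coinsurance: $19,380 × 50% = $9,690.
Traveler responsibility: $2,230 + $9,690 = $11,920.

$11,920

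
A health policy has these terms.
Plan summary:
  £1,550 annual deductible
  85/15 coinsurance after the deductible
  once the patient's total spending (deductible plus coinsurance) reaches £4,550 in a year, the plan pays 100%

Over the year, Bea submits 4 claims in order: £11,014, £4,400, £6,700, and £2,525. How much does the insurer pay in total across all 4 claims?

£20,089

Bill 1, £11,014: £1,550 finishes the deductible; £9,464 goes to coinsurance; 15% of £9,464 = £1,419.60. Cost to patient: £2,969.60. OOP to date £2,969.60. Plan pays £11,014 − £2,969.60 = £8,044.40.
Bill 2, £4,400: 15% coinsurance on £4,400 = £660. Patient owes £660 (running OOP £3,629.60). Plan pays £4,400 − £660 = £3,740.
Bill 3, £6,700: 15% coinsurance on £6,700 = £1,005. OOP would hit £4,634.60 > £4,550, so the cap limits the patient to £4,550 − £3,629.60 = £920.40. Insurer: £6,700 − £920.40 = £5,779.60.
Bill 4, £2,525: deductible met; 15% of £2,525 = £378.75. Adding that to £4,550 gives £4,928.75, past the £4,550 cap; patient pays only £4,550 − £4,550 = £0. Plan pays £2,525 − £0 = £2,525.
Insurer total = bills − patient's total = £24,639 − £4,550 = £20,089.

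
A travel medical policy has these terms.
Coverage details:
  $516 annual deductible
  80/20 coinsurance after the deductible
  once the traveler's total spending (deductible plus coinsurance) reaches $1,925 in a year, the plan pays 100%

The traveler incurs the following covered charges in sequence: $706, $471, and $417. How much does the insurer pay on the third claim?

Bill 1, $706: deductible takes $516, $190 remains; coinsurance $190 × 20% = $38. Cost to traveler: $554. OOP to date $554. Plan pays $706 − $554 = $152.
Bill 2, $471: 20% coinsurance on $471 = $94.20. Traveler owes $94.20 (running OOP $648.20). Plan pays $471 − $94.20 = $376.80.
Bill 3, $417: 20% coinsurance on $417 = $83.40. Traveler owes $83.40 (running OOP $731.60). Insurer: $417 − $83.40 = $333.60.

$333.60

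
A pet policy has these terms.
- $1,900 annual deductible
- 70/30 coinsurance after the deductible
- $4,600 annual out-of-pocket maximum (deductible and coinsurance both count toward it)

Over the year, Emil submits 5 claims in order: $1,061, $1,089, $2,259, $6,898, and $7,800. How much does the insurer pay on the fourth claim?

$4,950.70

Bill 1, $1,061: entire amount goes to the deductible. Owner pays $1,061; OOP now $1,061. Insurer: $1,061 − $1,061 = $0.
Bill 2, $1,089: $839 finishes the deductible; $250 goes to coinsurance; owner's 30% is $75. Owner owes $914 (running OOP $1,975). Plan pays $1,089 − $914 = $175.
Bill 3, $2,259: deductible already satisfied, so owner's share is 30% × $2,259 = $677.70. Owner pays $677.70; OOP now $2,652.70. Insurer: $2,259 − $677.70 = $1,581.30.
Bill 4, $6,898: 30% coinsurance on $6,898 = $2,069.40. That would push OOP to $4,722.10, over the $4,600 cap, so owner pays $4,600 − $2,652.70 = $1,947.30. Insurer: $6,898 − $1,947.30 = $4,950.70.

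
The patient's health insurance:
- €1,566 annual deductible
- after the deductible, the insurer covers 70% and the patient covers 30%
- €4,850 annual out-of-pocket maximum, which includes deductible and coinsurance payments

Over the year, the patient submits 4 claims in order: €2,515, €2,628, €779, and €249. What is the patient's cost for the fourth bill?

€74.70

Claim 1 (€2,515): deductible takes €1,566, €949 remains; patient's 30% is €284.70. Patient pays €1,850.70; OOP now €1,850.70.
Claim 2 (€2,628): 30% coinsurance on €2,628 = €788.40. Patient pays €788.40; OOP now €2,639.10.
Claim 3 (€779): deductible already satisfied, so patient's share is 30% × €779 = €233.70. Patient pays €233.70; OOP now €2,872.80.
Claim 4 (€249): 30% coinsurance on €249 = €74.70. Cost to patient: €74.70. OOP to date €2,947.50.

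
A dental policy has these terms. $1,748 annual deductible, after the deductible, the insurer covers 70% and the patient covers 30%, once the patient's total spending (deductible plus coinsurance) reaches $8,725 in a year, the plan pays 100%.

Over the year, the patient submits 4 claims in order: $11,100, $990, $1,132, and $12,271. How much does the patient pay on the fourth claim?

Bill 1, $11,100: $1,748 to deductible, leaving $9,352; patient's 30% is $2,805.60. Patient pays $4,553.60; OOP now $4,553.60.
Bill 2, $990: 30% coinsurance on $990 = $297. Patient pays $297; OOP now $4,850.60.
Bill 3, $1,132: 30% coinsurance on $1,132 = $339.60. Cost to patient: $339.60. OOP to date $5,190.20.
Bill 4, $12,271: deductible met; 30% of $12,271 = $3,681.30. OOP would hit $8,871.50 > $8,725, so the cap limits the patient to $8,725 − $5,190.20 = $3,534.80.

$3,534.80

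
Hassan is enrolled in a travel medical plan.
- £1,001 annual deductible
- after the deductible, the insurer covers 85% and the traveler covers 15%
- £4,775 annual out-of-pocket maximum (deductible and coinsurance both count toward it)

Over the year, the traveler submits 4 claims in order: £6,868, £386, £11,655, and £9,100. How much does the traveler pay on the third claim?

£1,748.25

Bill 1, £6,868: deductible takes £1,001, £5,867 remains; coinsurance £5,867 × 15% = £880.05. Cost to traveler: £1,881.05. OOP to date £1,881.05.
Bill 2, £386: deductible met; 15% of £386 = £57.90. Cost to traveler: £57.90. OOP to date £1,938.95.
Bill 3, £11,655: 15% coinsurance on £11,655 = £1,748.25. Cost to traveler: £1,748.25. OOP to date £3,687.20.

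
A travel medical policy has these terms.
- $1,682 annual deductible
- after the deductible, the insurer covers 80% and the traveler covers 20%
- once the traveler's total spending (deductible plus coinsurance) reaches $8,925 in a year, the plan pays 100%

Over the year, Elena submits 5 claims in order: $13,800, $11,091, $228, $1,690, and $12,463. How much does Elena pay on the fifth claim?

$2,217.60

Claim 1 — $13,800: $1,682 to deductible, leaving $12,118; traveler's 20% is $2,423.60. Cost to traveler: $4,105.60. OOP to date $4,105.60.
Claim 2 — $11,091: 20% coinsurance on $11,091 = $2,218.20. Cost to traveler: $2,218.20. OOP to date $6,323.80.
Claim 3 — $228: 20% coinsurance on $228 = $45.60. Cost to traveler: $45.60. OOP to date $6,369.40.
Claim 4 — $1,690: deductible met; 20% of $1,690 = $338. Traveler owes $338 (running OOP $6,707.40).
Claim 5 — $12,463: 20% coinsurance on $12,463 = $2,492.60. Adding that to $6,707.40 gives $9,200, past the $8,925 cap; traveler pays only $8,925 − $6,707.40 = $2,217.60.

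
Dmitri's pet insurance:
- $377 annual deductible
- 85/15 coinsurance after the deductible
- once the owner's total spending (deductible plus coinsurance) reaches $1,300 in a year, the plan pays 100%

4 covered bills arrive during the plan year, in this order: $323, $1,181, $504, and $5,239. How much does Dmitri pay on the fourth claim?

$678.35

Claim 1 — $323: fully absorbed by the deductible. Cost to owner: $323. OOP to date $323.
Claim 2 — $1,181: $54 to deductible, leaving $1,127; owner's 15% is $169.05. Owner pays $223.05; OOP now $546.05.
Claim 3 — $504: deductible met; 15% of $504 = $75.60. Owner pays $75.60; OOP now $621.65.
Claim 4 — $5,239: deductible met; 15% of $5,239 = $785.85. OOP would hit $1,407.50 > $1,300, so the cap limits the owner to $1,300 − $621.65 = $678.35.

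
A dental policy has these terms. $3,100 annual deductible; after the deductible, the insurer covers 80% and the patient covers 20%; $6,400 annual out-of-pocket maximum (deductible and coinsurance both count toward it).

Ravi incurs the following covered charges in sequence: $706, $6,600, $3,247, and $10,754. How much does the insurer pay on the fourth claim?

Claim 1 — $706: entire amount goes to the deductible. Patient owes $706 (running OOP $706). Insurer: $706 − $706 = $0.
Claim 2 — $6,600: deductible takes $2,394, $4,206 remains; coinsurance $4,206 × 20% = $841.20. Cost to patient: $3,235.20. OOP to date $3,941.20. Plan pays $6,600 − $3,235.20 = $3,364.80.
Claim 3 — $3,247: deductible met; 20% of $3,247 = $649.40. Patient owes $649.40 (running OOP $4,590.60). Plan pays $3,247 − $649.40 = $2,597.60.
Claim 4 — $10,754: deductible already satisfied, so patient's share is 20% × $10,754 = $2,150.80. Adding that to $4,590.60 gives $6,741.40, past the $6,400 cap; patient pays only $6,400 − $4,590.60 = $1,809.40. Insurer: $10,754 − $1,809.40 = $8,944.60.

$8,944.60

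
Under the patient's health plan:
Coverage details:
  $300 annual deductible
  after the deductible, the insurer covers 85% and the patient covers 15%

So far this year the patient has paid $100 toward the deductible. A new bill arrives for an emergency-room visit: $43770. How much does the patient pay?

$100 of the $300 deductible is already met, leaving $200.
After the $200 deductible portion, $43770 − $200 = $43570 is subject to coinsurance.
Coinsurance: $43570 × 15% = $6535.50.
So the patient owes $200 + $6535.50 = $6735.50.

$6735.50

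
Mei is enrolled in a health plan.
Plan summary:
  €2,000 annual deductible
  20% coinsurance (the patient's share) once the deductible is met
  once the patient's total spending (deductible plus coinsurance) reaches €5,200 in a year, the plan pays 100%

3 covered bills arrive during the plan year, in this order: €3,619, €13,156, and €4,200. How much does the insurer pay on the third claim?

€3,955

Bill 1, €3,619: €2,000 to deductible, leaving €1,619; 20% of €1,619 = €323.80. Patient pays €2,323.80; OOP now €2,323.80. Insurer: €3,619 − €2,323.80 = €1,295.20.
Bill 2, €13,156: 20% coinsurance on €13,156 = €2,631.20. Cost to patient: €2,631.20. OOP to date €4,955. Insurer: €13,156 − €2,631.20 = €10,524.80.
Bill 3, €4,200: 20% coinsurance on €4,200 = €840. That would push OOP to €5,795, over the €5,200 cap, so patient pays €5,200 − €4,955 = €245. Plan pays €4,200 − €245 = €3,955.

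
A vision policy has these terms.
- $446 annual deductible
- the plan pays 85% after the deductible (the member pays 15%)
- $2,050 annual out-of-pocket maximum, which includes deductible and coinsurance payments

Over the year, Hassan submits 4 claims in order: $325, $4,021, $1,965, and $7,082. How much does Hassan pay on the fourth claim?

Claim 1 ($325): entire amount goes to the deductible. Member pays $325; OOP now $325.
Claim 2 ($4,021): $121 to deductible, leaving $3,900; member's 15% is $585. Member owes $706 (running OOP $1,031).
Claim 3 ($1,965): deductible already satisfied, so member's share is 15% × $1,965 = $294.75. Member pays $294.75; OOP now $1,325.75.
Claim 4 ($7,082): 15% coinsurance on $7,082 = $1,062.30. Adding that to $1,325.75 gives $2,388.05, past the $2,050 cap; member pays only $2,050 − $1,325.75 = $724.25.

$724.25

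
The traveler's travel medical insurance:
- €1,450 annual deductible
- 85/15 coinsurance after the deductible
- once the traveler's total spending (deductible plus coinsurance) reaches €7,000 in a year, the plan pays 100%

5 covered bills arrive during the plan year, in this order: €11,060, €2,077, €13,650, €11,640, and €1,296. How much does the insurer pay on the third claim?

€11,602.50

Claim 1 — €11,060: deductible takes €1,450, €9,610 remains; traveler's 15% is €1,441.50. Traveler pays €2,891.50; OOP now €2,891.50. Plan pays €11,060 − €2,891.50 = €8,168.50.
Claim 2 — €2,077: 15% coinsurance on €2,077 = €311.55. Traveler pays €311.55; OOP now €3,203.05. Plan pays €2,077 − €311.55 = €1,765.45.
Claim 3 — €13,650: deductible met; 15% of €13,650 = €2,047.50. Cost to traveler: €2,047.50. OOP to date €5,250.55. Plan pays €13,650 − €2,047.50 = €11,602.50.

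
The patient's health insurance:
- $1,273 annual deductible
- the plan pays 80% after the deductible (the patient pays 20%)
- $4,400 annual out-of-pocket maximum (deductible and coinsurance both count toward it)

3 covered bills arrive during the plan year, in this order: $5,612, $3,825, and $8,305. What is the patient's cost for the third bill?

Claim 1 ($5,612): deductible takes $1,273, $4,339 remains; patient's 20% is $867.80. Patient owes $2,140.80 (running OOP $2,140.80).
Claim 2 ($3,825): 20% coinsurance on $3,825 = $765. Patient pays $765; OOP now $2,905.80.
Claim 3 ($8,305): deductible met; 20% of $8,305 = $1,661. That would push OOP to $4,566.80, over the $4,400 cap, so patient pays $4,400 − $2,905.80 = $1,494.20.

$1,494.20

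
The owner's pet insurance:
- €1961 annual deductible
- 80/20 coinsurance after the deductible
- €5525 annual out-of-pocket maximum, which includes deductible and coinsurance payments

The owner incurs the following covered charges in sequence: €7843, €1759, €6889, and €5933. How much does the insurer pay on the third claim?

€5511.20

#1 (€7843): €1961 finishes the deductible; €5882 goes to coinsurance; 20% of €5882 = €1176.40. Owner owes €3137.40 (running OOP €3137.40). Insurer: €7843 − €3137.40 = €4705.60.
#2 (€1759): deductible already satisfied, so owner's share is 20% × €1759 = €351.80. Cost to owner: €351.80. OOP to date €3489.20. Insurer: €1759 − €351.80 = €1407.20.
#3 (€6889): deductible already satisfied, so owner's share is 20% × €6889 = €1377.80. Owner pays €1377.80; OOP now €4867. Insurer: €6889 − €1377.80 = €5511.20.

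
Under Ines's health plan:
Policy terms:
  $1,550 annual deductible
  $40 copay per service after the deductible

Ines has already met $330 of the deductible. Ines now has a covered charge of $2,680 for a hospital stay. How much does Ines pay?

$1,260

Deductible still to meet: $1,550 − $330 = $1,220.
That leaves $2,680 − $1,220 = $1,460 for the copay.
Copay on this service: $40.
So the patient owes $1,220 + $40 = $1,260.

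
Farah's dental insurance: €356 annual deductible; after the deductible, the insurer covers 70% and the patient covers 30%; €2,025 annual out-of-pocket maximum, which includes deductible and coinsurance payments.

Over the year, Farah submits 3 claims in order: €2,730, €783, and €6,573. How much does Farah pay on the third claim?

Claim 1 (€2,730): €356 finishes the deductible; €2,374 goes to coinsurance; 30% of €2,374 = €712.20. Cost to patient: €1,068.20. OOP to date €1,068.20.
Claim 2 (€783): deductible met; 30% of €783 = €234.90. Cost to patient: €234.90. OOP to date €1,303.10.
Claim 3 (€6,573): deductible already satisfied, so patient's share is 30% × €6,573 = €1,971.90. Adding that to €1,303.10 gives €3,275, past the €2,025 cap; patient pays only €2,025 − €1,303.10 = €721.90.

€721.90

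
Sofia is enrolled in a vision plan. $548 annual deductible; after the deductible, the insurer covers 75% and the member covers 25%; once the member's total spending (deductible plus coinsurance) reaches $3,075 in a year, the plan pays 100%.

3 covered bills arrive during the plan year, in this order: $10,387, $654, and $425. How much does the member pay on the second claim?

Claim 1 — $10,387: $548 finishes the deductible; $9,839 goes to coinsurance; coinsurance $9,839 × 25% = $2,459.75. Member owes $3,007.75 (running OOP $3,007.75).
Claim 2 — $654: 25% coinsurance on $654 = $163.50. OOP would hit $3,171.25 > $3,075, so the cap limits the member to $3,075 − $3,007.75 = $67.25.

$67.25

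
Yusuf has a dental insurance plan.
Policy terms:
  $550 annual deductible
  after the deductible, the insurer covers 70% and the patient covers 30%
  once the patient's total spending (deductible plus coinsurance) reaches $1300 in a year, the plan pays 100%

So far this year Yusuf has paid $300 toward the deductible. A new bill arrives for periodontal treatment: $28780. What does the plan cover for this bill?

$27780

$300 of the $550 deductible is already met, leaving $250.
That leaves $28780 − $250 = $28530 for coinsurance.
30% of $28530 = $8559 falls to the patient.
That puts the patient's cost at $250 + $8559 = $8809 before any cap.
That would bring total out-of-pocket to $9109, past the $1300 cap. The patient is capped at $1300 − $300 = $1000 on this claim.
The insurer covers the remainder: $28780 − $1000 = $27780.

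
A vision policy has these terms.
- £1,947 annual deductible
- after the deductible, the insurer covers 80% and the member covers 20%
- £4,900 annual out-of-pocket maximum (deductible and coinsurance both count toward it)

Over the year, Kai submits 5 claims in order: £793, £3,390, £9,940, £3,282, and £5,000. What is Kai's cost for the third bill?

£1,988

#1 (£793): all of it applies to the deductible. Member pays £793; OOP now £793.
#2 (£3,390): £1,154 finishes the deductible; £2,236 goes to coinsurance; member's 20% is £447.20. Cost to member: £1,601.20. OOP to date £2,394.20.
#3 (£9,940): 20% coinsurance on £9,940 = £1,988. Member pays £1,988; OOP now £4,382.20.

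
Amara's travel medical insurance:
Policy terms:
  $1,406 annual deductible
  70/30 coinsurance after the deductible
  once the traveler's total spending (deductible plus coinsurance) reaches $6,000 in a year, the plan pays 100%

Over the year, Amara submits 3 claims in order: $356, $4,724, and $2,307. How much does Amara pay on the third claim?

Bill 1, $356: entire amount goes to the deductible. Traveler owes $356 (running OOP $356).
Bill 2, $4,724: $1,050 to deductible, leaving $3,674; 30% of $3,674 = $1,102.20. Traveler pays $2,152.20; OOP now $2,508.20.
Bill 3, $2,307: deductible already satisfied, so traveler's share is 30% × $2,307 = $692.10. Traveler owes $692.10 (running OOP $3,200.30).

$692.10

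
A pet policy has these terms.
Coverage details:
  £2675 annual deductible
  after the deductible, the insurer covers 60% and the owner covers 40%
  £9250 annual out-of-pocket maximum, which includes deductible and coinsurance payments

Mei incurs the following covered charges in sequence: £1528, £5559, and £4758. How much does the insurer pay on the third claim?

£2854.80

Claim 1 — £1528: fully absorbed by the deductible. Owner pays £1528; OOP now £1528. Insurer: £1528 − £1528 = £0.
Claim 2 — £5559: £1147 to deductible, leaving £4412; 40% of £4412 = £1764.80. Owner owes £2911.80 (running OOP £4439.80). Insurer: £5559 − £2911.80 = £2647.20.
Claim 3 — £4758: deductible met; 40% of £4758 = £1903.20. Owner pays £1903.20; OOP now £6343. Plan pays £4758 − £1903.20 = £2854.80.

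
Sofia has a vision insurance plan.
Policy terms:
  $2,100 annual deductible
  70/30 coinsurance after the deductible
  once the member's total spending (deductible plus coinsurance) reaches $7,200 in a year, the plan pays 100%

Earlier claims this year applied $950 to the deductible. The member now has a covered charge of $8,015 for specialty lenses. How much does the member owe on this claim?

$950 of the $2,100 deductible is already met, leaving $1,150.
After the $1,150 deductible portion, $8,015 − $1,150 = $6,865 is subject to coinsurance.
Coinsurance: $6,865 × 30% = $2,059.50.
So the member owes $1,150 + $2,059.50 = $3,209.50 before any cap.
Year-to-date out-of-pocket becomes $950 + $3,209.50 = $4,159.50, still under the $7,200 maximum, so no cap applies.

$3,209.50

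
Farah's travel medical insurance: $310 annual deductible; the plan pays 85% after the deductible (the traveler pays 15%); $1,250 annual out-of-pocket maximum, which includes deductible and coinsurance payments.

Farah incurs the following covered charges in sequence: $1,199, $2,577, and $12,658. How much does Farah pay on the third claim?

$420.10

Claim 1 — $1,199: $310 finishes the deductible; $889 goes to coinsurance; coinsurance $889 × 15% = $133.35. Traveler pays $443.35; OOP now $443.35.
Claim 2 — $2,577: 15% coinsurance on $2,577 = $386.55. Traveler owes $386.55 (running OOP $829.90).
Claim 3 — $12,658: deductible already satisfied, so traveler's share is 15% × $12,658 = $1,898.70. OOP would hit $2,728.60 > $1,250, so the cap limits the traveler to $1,250 − $829.90 = $420.10.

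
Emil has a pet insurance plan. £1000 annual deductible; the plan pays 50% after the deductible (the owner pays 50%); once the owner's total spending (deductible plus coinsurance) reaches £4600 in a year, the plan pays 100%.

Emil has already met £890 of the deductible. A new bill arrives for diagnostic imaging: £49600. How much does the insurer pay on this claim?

£45890

Remaining deductible: £1000 − £890 = £110.
The remaining £49490 (= £49600 − £110) moves to coinsurance.
Owner's 50% share of £49490 is £24745.
Owner responsibility before any cap: £110 + £24745 = £24855.
That would bring total out-of-pocket to £25745, past the £4600 cap. The owner is capped at £4600 − £890 = £3710 on this claim.
The insurer covers the remainder: £49600 − £3710 = £45890.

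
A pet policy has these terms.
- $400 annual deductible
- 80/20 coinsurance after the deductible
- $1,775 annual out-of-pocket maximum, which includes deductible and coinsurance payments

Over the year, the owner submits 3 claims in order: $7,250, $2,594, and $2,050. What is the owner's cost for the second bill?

$5

Bill 1, $7,250: $400 finishes the deductible; $6,850 goes to coinsurance; owner's 20% is $1,370. Owner owes $1,770 (running OOP $1,770).
Bill 2, $2,594: 20% coinsurance on $2,594 = $518.80. Adding that to $1,770 gives $2,288.80, past the $1,775 cap; owner pays only $1,775 − $1,770 = $5.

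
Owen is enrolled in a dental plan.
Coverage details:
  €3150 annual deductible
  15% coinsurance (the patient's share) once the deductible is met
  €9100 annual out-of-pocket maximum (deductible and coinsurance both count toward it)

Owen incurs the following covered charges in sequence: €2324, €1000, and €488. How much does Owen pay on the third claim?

€73.20

#1 (€2324): fully absorbed by the deductible. Cost to patient: €2324. OOP to date €2324.
#2 (€1000): deductible takes €826, €174 remains; 15% of €174 = €26.10. Cost to patient: €852.10. OOP to date €3176.10.
#3 (€488): deductible met; 15% of €488 = €73.20. Patient owes €73.20 (running OOP €3249.30).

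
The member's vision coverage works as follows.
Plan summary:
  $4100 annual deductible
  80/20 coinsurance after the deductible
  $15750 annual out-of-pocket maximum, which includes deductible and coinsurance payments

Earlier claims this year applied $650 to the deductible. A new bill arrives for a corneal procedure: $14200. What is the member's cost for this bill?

Remaining deductible: $4100 − $650 = $3450.
The remaining $10750 (= $14200 − $3450) moves to coinsurance.
Member's 20% share of $10750 is $2150.
So the member owes $3450 + $2150 = $5600 before any cap.
Total out-of-pocket so far would be $650 + $5600 = $6250, below the $15750 cap — no reduction.

$5600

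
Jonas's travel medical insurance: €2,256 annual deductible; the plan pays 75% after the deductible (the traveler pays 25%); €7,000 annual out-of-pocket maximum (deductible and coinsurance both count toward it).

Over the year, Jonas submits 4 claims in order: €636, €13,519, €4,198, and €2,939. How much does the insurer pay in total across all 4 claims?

€14,292

Bill 1, €636: entire amount goes to the deductible. Traveler owes €636 (running OOP €636). Plan pays €636 − €636 = €0.
Bill 2, €13,519: €1,620 finishes the deductible; €11,899 goes to coinsurance; 25% of €11,899 = €2,974.75. Traveler pays €4,594.75; OOP now €5,230.75. Insurer: €13,519 − €4,594.75 = €8,924.25.
Bill 3, €4,198: deductible already satisfied, so traveler's share is 25% × €4,198 = €1,049.50. Traveler owes €1,049.50 (running OOP €6,280.25). Insurer: €4,198 − €1,049.50 = €3,148.50.
Bill 4, €2,939: deductible already satisfied, so traveler's share is 25% × €2,939 = €734.75. Adding that to €6,280.25 gives €7,015, past the €7,000 cap; traveler pays only €7,000 − €6,280.25 = €719.75. Insurer: €2,939 − €719.75 = €2,219.25.
Insurer total = bills − traveler's total = €21,292 − €7,000 = €14,292.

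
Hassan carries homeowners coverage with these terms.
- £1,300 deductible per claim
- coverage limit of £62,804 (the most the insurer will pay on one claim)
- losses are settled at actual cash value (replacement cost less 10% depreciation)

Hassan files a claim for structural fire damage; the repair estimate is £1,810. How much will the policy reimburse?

Depreciate 10%: the covered value is £1,810 × 0.9 = £1,629.
Less the £1,300 deductible: £1,629 − £1,300 = £329.
That's under the £62,804 cap, so the insurer reimburses the full £329.

£329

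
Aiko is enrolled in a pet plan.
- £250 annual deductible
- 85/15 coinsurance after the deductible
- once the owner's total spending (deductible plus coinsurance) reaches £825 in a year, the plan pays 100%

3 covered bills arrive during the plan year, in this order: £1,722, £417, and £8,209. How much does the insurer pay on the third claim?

£7,917.35

Claim 1 (£1,722): deductible takes £250, £1,472 remains; owner's 15% is £220.80. Owner owes £470.80 (running OOP £470.80). Plan pays £1,722 − £470.80 = £1,251.20.
Claim 2 (£417): 15% coinsurance on £417 = £62.55. Owner pays £62.55; OOP now £533.35. Plan pays £417 − £62.55 = £354.45.
Claim 3 (£8,209): deductible met; 15% of £8,209 = £1,231.35. That would push OOP to £1,764.70, over the £825 cap, so owner pays £825 − £533.35 = £291.65. Plan pays £8,209 − £291.65 = £7,917.35.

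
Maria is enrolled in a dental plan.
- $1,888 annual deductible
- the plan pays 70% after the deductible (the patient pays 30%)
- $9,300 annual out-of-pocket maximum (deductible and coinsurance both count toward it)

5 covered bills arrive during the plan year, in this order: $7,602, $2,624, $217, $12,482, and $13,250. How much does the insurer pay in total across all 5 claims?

#1 ($7,602): deductible takes $1,888, $5,714 remains; 30% of $5,714 = $1,714.20. Patient owes $3,602.20 (running OOP $3,602.20). Plan pays $7,602 − $3,602.20 = $3,999.80.
#2 ($2,624): deductible met; 30% of $2,624 = $787.20. Patient owes $787.20 (running OOP $4,389.40). Plan pays $2,624 − $787.20 = $1,836.80.
#3 ($217): deductible met; 30% of $217 = $65.10. Patient owes $65.10 (running OOP $4,454.50). Plan pays $217 − $65.10 = $151.90.
#4 ($12,482): deductible met; 30% of $12,482 = $3,744.60. Patient owes $3,744.60 (running OOP $8,199.10). Insurer: $12,482 − $3,744.60 = $8,737.40.
#5 ($13,250): 30% coinsurance on $13,250 = $3,975. Adding that to $8,199.10 gives $12,174.10, past the $9,300 cap; patient pays only $9,300 − $8,199.10 = $1,100.90. Plan pays $13,250 − $1,100.90 = $12,149.10.
Insurer total = bills − patient's total = $36,175 − $9,300 = $26,875.

$26,875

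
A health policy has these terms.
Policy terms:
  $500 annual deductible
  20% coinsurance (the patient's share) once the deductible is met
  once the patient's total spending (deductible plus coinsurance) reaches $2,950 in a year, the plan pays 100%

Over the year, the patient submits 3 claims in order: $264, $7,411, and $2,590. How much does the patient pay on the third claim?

$518

Claim 1 ($264): fully absorbed by the deductible. Cost to patient: $264. OOP to date $264.
Claim 2 ($7,411): $236 to deductible, leaving $7,175; coinsurance $7,175 × 20% = $1,435. Patient owes $1,671 (running OOP $1,935).
Claim 3 ($2,590): deductible met; 20% of $2,590 = $518. Patient pays $518; OOP now $2,453.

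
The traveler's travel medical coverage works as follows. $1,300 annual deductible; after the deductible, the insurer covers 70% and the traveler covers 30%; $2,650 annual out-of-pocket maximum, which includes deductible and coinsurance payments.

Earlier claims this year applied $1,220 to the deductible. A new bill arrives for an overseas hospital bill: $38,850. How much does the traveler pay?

Deductible still to meet: $1,300 − $1,220 = $80.
That leaves $38,850 − $80 = $38,770 for coinsurance.
Coinsurance: $38,770 × 30% = $11,631.
That puts the traveler's cost at $80 + $11,631 = $11,711 before any cap.
That would bring total out-of-pocket to $12,931, past the $2,650 cap. The traveler is capped at $2,650 − $1,220 = $1,430 on this claim.

$1,430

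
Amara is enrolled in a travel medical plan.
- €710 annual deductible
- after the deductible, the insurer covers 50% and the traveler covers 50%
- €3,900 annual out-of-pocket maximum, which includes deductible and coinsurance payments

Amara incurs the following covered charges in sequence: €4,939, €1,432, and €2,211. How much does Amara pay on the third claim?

Claim 1 (€4,939): €710 finishes the deductible; €4,229 goes to coinsurance; 50% of €4,229 = €2,114.50. Traveler pays €2,824.50; OOP now €2,824.50.
Claim 2 (€1,432): deductible already satisfied, so traveler's share is 50% × €1,432 = €716. Traveler owes €716 (running OOP €3,540.50).
Claim 3 (€2,211): deductible already satisfied, so traveler's share is 50% × €2,211 = €1,105.50. That would push OOP to €4,646, over the €3,900 cap, so traveler pays €3,900 − €3,540.50 = €359.50.

€359.50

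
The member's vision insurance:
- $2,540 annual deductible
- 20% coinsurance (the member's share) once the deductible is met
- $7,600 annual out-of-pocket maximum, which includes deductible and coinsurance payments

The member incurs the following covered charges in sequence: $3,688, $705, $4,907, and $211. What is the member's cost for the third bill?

$981.40

Bill 1, $3,688: $2,540 to deductible, leaving $1,148; 20% of $1,148 = $229.60. Cost to member: $2,769.60. OOP to date $2,769.60.
Bill 2, $705: 20% coinsurance on $705 = $141. Member owes $141 (running OOP $2,910.60).
Bill 3, $4,907: deductible met; 20% of $4,907 = $981.40. Cost to member: $981.40. OOP to date $3,892.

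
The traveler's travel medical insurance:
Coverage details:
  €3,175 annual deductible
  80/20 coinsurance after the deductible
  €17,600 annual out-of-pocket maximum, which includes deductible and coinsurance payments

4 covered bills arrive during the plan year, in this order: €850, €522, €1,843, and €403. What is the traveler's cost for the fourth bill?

€80.60

Claim 1 — €850: entire amount goes to the deductible. Traveler pays €850; OOP now €850.
Claim 2 — €522: all of it applies to the deductible. Traveler pays €522; OOP now €1,372.
Claim 3 — €1,843: €1,803 finishes the deductible; €40 goes to coinsurance; coinsurance €40 × 20% = €8. Cost to traveler: €1,811. OOP to date €3,183.
Claim 4 — €403: 20% coinsurance on €403 = €80.60. Cost to traveler: €80.60. OOP to date €3,263.60.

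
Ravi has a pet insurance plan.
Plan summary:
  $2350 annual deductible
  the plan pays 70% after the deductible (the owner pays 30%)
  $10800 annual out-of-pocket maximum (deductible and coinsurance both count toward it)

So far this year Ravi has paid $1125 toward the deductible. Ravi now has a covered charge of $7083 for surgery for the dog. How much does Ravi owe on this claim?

$1125 of the $2350 deductible is already met, leaving $1225.
That leaves $7083 − $1225 = $5858 for coinsurance.
Owner's 30% share of $5858 is $1757.40.
That puts the owner's cost at $1225 + $1757.40 = $2982.40 before any cap.
Year-to-date out-of-pocket becomes $1125 + $2982.40 = $4107.40, still under the $10800 maximum, so no cap applies.

$2982.40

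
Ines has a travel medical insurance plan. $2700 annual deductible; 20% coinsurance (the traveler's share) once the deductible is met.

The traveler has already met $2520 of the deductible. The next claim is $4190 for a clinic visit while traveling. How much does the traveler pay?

$2520 of the $2700 deductible is already met, leaving $180.
After the $180 deductible portion, $4190 − $180 = $4010 is subject to coinsurance.
Coinsurance: $4010 × 20% = $802.
Traveler responsibility: $180 + $802 = $982.

$982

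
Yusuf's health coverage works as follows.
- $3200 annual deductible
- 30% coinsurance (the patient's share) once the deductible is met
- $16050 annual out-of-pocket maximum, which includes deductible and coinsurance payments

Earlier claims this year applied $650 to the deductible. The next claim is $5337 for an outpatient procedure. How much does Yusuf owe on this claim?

$650 of the $3200 deductible is already met, leaving $2550.
The remaining $2787 (= $5337 − $2550) moves to coinsurance.
Coinsurance: $2787 × 30% = $836.10.
Patient responsibility before any cap: $2550 + $836.10 = $3386.10.
Cumulative spending $650 + $3386.10 = $4036.10 stays under the $16050 maximum.

$3386.10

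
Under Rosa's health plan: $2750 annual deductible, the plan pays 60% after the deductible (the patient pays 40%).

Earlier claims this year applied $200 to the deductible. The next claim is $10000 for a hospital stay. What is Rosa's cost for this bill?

$200 of the $2750 deductible is already met, leaving $2550.
After the $2550 deductible portion, $10000 − $2550 = $7450 is subject to coinsurance.
40% of $7450 = $2980 falls to the patient.
So the patient owes $2550 + $2980 = $5530.

$5530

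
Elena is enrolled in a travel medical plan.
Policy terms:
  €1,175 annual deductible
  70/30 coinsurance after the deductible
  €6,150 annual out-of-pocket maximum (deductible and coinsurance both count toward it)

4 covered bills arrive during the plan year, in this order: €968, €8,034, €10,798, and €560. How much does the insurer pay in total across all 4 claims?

Claim 1 — €968: all of it applies to the deductible. Traveler pays €968; OOP now €968. Insurer: €968 − €968 = €0.
Claim 2 — €8,034: deductible takes €207, €7,827 remains; coinsurance €7,827 × 30% = €2,348.10. Cost to traveler: €2,555.10. OOP to date €3,523.10. Insurer: €8,034 − €2,555.10 = €5,478.90.
Claim 3 — €10,798: 30% coinsurance on €10,798 = €3,239.40. OOP would hit €6,762.50 > €6,150, so the cap limits the traveler to €6,150 − €3,523.10 = €2,626.90. Plan pays €10,798 − €2,626.90 = €8,171.10.
Claim 4 — €560: deductible already satisfied, so traveler's share is 30% × €560 = €168. Adding that to €6,150 gives €6,318, past the €6,150 cap; traveler pays only €6,150 − €6,150 = €0. Insurer: €560 − €0 = €560.
Insurer total = bills − traveler's total = €20,360 − €6,150 = €14,210.

€14,210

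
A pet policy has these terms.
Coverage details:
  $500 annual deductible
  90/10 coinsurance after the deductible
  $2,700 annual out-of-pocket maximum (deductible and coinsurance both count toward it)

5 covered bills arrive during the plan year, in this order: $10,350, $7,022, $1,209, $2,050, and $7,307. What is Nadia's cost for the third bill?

Claim 1 — $10,350: $500 to deductible, leaving $9,850; coinsurance $9,850 × 10% = $985. Owner pays $1,485; OOP now $1,485.
Claim 2 — $7,022: 10% coinsurance on $7,022 = $702.20. Cost to owner: $702.20. OOP to date $2,187.20.
Claim 3 — $1,209: deductible already satisfied, so owner's share is 10% × $1,209 = $120.90. Cost to owner: $120.90. OOP to date $2,308.10.

$120.90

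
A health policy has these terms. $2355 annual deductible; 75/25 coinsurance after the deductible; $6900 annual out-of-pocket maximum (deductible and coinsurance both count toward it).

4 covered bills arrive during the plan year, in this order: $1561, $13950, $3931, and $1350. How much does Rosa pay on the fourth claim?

Claim 1 — $1561: all of it applies to the deductible. Patient pays $1561; OOP now $1561.
Claim 2 — $13950: deductible takes $794, $13156 remains; coinsurance $13156 × 25% = $3289. Patient owes $4083 (running OOP $5644).
Claim 3 — $3931: deductible already satisfied, so patient's share is 25% × $3931 = $982.75. Cost to patient: $982.75. OOP to date $6626.75.
Claim 4 — $1350: deductible already satisfied, so patient's share is 25% × $1350 = $337.50. Adding that to $6626.75 gives $6964.25, past the $6900 cap; patient pays only $6900 − $6626.75 = $273.25.

$273.25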